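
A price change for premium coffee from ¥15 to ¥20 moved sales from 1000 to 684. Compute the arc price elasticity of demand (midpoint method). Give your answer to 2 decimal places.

-1.31

ΔQ = 684 − 1000 = -316; ΔP = 20 − 15 = 5.
Midpoints: P̄ = 17.50, Q̄ = 842.0.
ε = (ΔQ/ΔP)(P̄/Q̄) = (-316/5)(17.50/842.0).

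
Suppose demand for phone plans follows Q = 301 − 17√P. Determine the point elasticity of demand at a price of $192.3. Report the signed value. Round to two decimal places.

At P = 192.3, Q = 65.257.
dQ/dP = −17/(2√P) = -0.613.
ε = (dQ/dP)(P/Q) = (-0.613)(192.3/65.257).

-1.81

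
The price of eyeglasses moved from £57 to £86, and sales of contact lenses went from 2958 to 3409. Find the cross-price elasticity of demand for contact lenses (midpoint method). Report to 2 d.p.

ΔQ_x = 3409 − 2958 = 451; ΔP_y = 86 − 57 = 29.
Midpoints: P̄_y = 71.50, Q̄_x = 3183.5.
ε_xy = (ΔQ_x/ΔP_y)(P̄_y/Q̄_x) = (451/29)(71.50/3183.5).

0.35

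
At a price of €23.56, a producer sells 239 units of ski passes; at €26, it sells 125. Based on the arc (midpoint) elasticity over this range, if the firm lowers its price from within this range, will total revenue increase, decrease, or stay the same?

increase

Arc ε = (-114/2.44)(24.78/182.0) ≈ -6.361.
|ε| = 6.36 > 1, so demand is elastic. A price cut therefore raises total revenue.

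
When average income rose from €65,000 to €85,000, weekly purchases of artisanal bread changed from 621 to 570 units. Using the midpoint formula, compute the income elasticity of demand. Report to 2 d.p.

ΔQ = -51, ΔI = 20000. Midpoints: Ī = 75,000, Q̄ = 595.5.
ε_I = (ΔQ/ΔI)(Ī/Q̄) = (-51/20000)(75000/595.5).

-0.32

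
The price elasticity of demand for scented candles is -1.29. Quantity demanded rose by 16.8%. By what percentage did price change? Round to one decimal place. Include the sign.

%ΔP ≈ %ΔQ / ε = (16.8%)/(-1.29) = -13.02%.

-13.0%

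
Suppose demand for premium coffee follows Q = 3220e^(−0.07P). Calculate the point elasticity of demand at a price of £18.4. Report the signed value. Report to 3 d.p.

At P = 18.4, Q = 888.146.
dQ/dP = −0.07·3220e^(−0.07P) = −0.07Q = -62.170.
ε = (dQ/dP)(P/Q) = (-62.170)(18.4/888.146).

-1.288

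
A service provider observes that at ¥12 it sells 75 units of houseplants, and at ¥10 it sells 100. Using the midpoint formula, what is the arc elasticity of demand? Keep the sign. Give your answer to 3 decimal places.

ΔQ = 100 − 75 = 25; ΔP = 10 − 12 = -2.
Midpoints: P̄ = 11.00, Q̄ = 87.5.
ε = (ΔQ/ΔP)(P̄/Q̄) = (25/-2)(11.00/87.5).

-1.571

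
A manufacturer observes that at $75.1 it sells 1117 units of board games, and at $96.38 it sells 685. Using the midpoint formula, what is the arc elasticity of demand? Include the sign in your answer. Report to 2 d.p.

ΔQ = 685 − 1117 = -432; ΔP = 96.38 − 75.1 = 21.28.
Midpoints: P̄ = 85.74, Q̄ = 901.0.
ε = (ΔQ/ΔP)(P̄/Q̄) = (-432/21.28)(85.74/901.0).

-1.93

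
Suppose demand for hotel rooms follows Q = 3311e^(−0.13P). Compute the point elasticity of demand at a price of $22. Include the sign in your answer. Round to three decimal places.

At P = 22, Q = 189.617.
dQ/dP = −0.13·3311e^(−0.13P) = −0.13Q = -24.650.
ε = (dQ/dP)(P/Q) = (-24.650)(22/189.617).
|ε| > 1, so demand is elastic at this price.

-2.860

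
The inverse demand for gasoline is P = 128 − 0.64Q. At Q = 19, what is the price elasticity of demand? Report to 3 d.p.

-9.526

At Q = 19, P = 128 − 0.64(19) = 115.84.
dP/dQ = −0.64, so dQ/dP = 1/(−0.64) = -1.562.
ε = (dQ/dP)(P/Q) = (-1.562)(115.84/19).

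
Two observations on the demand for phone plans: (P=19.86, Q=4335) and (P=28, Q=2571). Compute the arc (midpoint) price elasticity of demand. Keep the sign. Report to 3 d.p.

ΔQ = 2571 − 4335 = -1764; ΔP = 28 − 19.86 = 8.14.
Midpoints: P̄ = 23.93, Q̄ = 3453.0.
ε = (ΔQ/ΔP)(P̄/Q̄) = (-1764/8.14)(23.93/3453.0).

-1.502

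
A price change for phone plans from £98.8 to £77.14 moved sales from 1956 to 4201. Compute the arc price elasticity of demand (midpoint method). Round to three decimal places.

ΔQ = 4201 − 1956 = 2245; ΔP = 77.14 − 98.8 = -21.66.
Midpoints: P̄ = 87.97, Q̄ = 3078.5.
ε = (ΔQ/ΔP)(P̄/Q̄) = (2245/-21.66)(87.97/3078.5).

-2.962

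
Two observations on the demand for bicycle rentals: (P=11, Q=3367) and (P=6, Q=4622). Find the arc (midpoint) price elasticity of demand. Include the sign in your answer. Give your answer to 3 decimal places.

ΔQ = 4622 − 3367 = 1255; ΔP = 6 − 11 = -5.
Midpoints: P̄ = 8.50, Q̄ = 3994.5.
ε = (ΔQ/ΔP)(P̄/Q̄) = (1255/-5)(8.50/3994.5).

-0.534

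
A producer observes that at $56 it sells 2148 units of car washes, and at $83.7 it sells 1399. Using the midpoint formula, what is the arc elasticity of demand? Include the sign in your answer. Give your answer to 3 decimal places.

ΔQ = 1399 − 2148 = -749; ΔP = 83.7 − 56 = 27.7.
Midpoints: P̄ = 69.85, Q̄ = 1773.5.
ε = (ΔQ/ΔP)(P̄/Q̄) = (-749/27.7)(69.85/1773.5).

-1.065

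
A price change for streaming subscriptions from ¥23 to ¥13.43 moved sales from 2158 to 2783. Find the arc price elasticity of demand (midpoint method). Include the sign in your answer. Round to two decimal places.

ΔQ = 2783 − 2158 = 625; ΔP = 13.43 − 23 = -9.57.
Midpoints: P̄ = 18.21, Q̄ = 2470.5.
ε = (ΔQ/ΔP)(P̄/Q̄) = (625/-9.57)(18.21/2470.5).

-0.48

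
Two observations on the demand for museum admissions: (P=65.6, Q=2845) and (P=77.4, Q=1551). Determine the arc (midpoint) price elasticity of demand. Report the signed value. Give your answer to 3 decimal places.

ΔQ = 1551 − 2845 = -1294; ΔP = 77.4 − 65.6 = 11.8.
Midpoints: P̄ = 71.50, Q̄ = 2198.0.
ε = (ΔQ/ΔP)(P̄/Q̄) = (-1294/11.8)(71.50/2198.0).

-3.567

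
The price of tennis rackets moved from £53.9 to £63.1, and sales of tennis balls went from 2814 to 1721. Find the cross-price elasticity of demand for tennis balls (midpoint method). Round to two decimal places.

-3.07

ΔQ_x = 1721 − 2814 = -1093; ΔP_y = 63.1 − 53.9 = 9.2.
Midpoints: P̄_y = 58.50, Q̄_x = 2267.5.
ε_xy = (ΔQ_x/ΔP_y)(P̄_y/Q̄_x) = (-1093/9.2)(58.50/2267.5).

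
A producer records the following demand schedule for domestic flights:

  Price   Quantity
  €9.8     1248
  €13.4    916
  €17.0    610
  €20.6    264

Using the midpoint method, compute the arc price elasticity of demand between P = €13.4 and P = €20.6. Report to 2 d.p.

-2.61

At P = 13.4, Q = 916; at P = 20.6, Q = 264.
ΔQ = -652, ΔP = 7.2. Midpoints: P̄ = 17.00, Q̄ = 590.0.
ε = (ΔQ/ΔP)(P̄/Q̄) = (-652/7.2)(17.00/590.0).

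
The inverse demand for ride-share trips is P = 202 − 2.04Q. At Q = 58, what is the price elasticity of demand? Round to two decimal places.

-0.71

At Q = 58, P = 202 − 2.04(58) = 83.68.
dP/dQ = −2.04, so dQ/dP = 1/(−2.04) = -0.490.
ε = (dQ/dP)(P/Q) = (-0.490)(83.68/58).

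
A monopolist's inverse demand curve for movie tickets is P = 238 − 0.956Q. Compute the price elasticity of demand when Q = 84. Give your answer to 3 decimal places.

At Q = 84, P = 238 − 0.956(84) = 157.70.
dP/dQ = −0.956, so dQ/dP = 1/(−0.956) = -1.046.
ε = (dQ/dP)(P/Q) = (-1.046)(157.70/84).

-1.964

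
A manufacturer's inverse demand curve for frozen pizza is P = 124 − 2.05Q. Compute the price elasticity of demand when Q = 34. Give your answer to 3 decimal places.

-0.779

At Q = 34, P = 124 − 2.05(34) = 54.30.
dP/dQ = −2.05, so dQ/dP = 1/(−2.05) = -0.488.
ε = (dQ/dP)(P/Q) = (-0.488)(54.30/34).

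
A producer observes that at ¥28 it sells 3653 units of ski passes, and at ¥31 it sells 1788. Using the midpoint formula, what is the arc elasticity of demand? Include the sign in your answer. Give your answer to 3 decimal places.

ΔQ = 1788 − 3653 = -1865; ΔP = 31 − 28 = 3.
Midpoints: P̄ = 29.50, Q̄ = 2720.5.
ε = (ΔQ/ΔP)(P̄/Q̄) = (-1865/3)(29.50/2720.5).

-6.741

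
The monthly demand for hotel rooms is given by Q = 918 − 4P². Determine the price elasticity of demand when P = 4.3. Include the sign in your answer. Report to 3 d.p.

At P = 4.3, Q = 844.040.
dQ/dP = −8P = -34.400.
ε = (dQ/dP)(P/Q) = (-34.400)(4.3/844.040).

-0.175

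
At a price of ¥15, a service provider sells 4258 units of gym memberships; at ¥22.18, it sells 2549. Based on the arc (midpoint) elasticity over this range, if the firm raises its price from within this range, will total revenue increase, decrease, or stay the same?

Arc ε = (-1709/7.18)(18.59/3403.5) ≈ -1.300.
|ε| = 1.30 > 1, so demand is elastic. A price rise therefore reduces total revenue.

decrease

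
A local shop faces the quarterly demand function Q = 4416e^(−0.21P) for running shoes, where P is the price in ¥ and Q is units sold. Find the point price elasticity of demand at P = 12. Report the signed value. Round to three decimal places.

-2.520

At P = 12, Q = 355.310.
dQ/dP = −0.21·4416e^(−0.21P) = −0.21Q = -74.615.
ε = (dQ/dP)(P/Q) = (-74.615)(12/355.310).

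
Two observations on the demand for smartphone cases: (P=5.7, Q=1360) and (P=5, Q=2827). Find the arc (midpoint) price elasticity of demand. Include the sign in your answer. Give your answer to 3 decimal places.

-5.356

ΔQ = 2827 − 1360 = 1467; ΔP = 5 − 5.7 = -0.7.
Midpoints: P̄ = 5.35, Q̄ = 2093.5.
ε = (ΔQ/ΔP)(P̄/Q̄) = (1467/-0.7)(5.35/2093.5).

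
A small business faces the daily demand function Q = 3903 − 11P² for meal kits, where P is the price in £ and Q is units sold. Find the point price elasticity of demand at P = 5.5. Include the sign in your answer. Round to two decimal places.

At P = 5.5, Q = 3570.250.
dQ/dP = −22P = -121.
ε = (dQ/dP)(P/Q) = (-121)(5.5/3570.250).

-0.19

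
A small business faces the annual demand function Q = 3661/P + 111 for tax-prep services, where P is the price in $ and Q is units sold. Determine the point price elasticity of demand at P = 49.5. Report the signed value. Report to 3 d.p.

At P = 49.5, Q = 184.960.
dQ/dP = −3661/P² = -1.494.
ε = (dQ/dP)(P/Q) = (-1.494)(49.5/184.960).
|ε| < 1, so demand is inelastic at this price.

-0.400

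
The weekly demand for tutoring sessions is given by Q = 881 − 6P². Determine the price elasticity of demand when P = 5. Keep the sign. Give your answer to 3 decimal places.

At P = 5, Q = 731.
dQ/dP = −12P = -60.
ε = (dQ/dP)(P/Q) = (-60)(5/731).

-0.410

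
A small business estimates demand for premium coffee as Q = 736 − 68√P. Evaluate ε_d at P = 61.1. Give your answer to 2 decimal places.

-1.30

At P = 61.1, Q = 204.468.
dQ/dP = −68/(2√P) = -4.350.
ε = (dQ/dP)(P/Q) = (-4.350)(61.1/204.468).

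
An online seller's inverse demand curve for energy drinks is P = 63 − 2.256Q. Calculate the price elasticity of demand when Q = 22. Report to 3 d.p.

-0.269

At Q = 22, P = 63 − 2.256(22) = 13.37.
dP/dQ = −2.256, so dQ/dP = 1/(−2.256) = -0.443.
ε = (dQ/dP)(P/Q) = (-0.443)(13.37/22).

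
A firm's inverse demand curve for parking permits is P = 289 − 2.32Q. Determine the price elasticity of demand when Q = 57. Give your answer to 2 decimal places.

At Q = 57, P = 289 − 2.32(57) = 156.76.
dP/dQ = −2.32, so dQ/dP = 1/(−2.32) = -0.431.
ε = (dQ/dP)(P/Q) = (-0.431)(156.76/57).

-1.19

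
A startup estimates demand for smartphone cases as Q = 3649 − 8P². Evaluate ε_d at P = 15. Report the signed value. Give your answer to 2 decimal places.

-1.95

At P = 15, Q = 1849.
dQ/dP = −16P = -240.
ε = (dQ/dP)(P/Q) = (-240)(15/1849).
|ε| > 1, so demand is elastic at this price.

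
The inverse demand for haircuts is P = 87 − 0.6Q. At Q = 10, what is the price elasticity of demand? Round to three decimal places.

At Q = 10, P = 87 − 0.6(10) = 81.00.
dP/dQ = −0.6, so dQ/dP = 1/(−0.6) = -1.667.
ε = (dQ/dP)(P/Q) = (-1.667)(81.00/10).

-13.500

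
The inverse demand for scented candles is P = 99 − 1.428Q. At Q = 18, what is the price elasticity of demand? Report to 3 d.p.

-2.852

At Q = 18, P = 99 − 1.428(18) = 73.30.
dP/dQ = −1.428, so dQ/dP = 1/(−1.428) = -0.700.
ε = (dQ/dP)(P/Q) = (-0.700)(73.30/18).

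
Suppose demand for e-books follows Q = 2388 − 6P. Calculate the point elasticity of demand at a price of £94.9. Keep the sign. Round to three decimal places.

At P = 94.9, Q = 1818.600.
dQ/dP = −6.
ε = (dQ/dP)(P/Q) = (-6)(94.9/1818.600).
|ε| < 1, so demand is inelastic at this price.

-0.313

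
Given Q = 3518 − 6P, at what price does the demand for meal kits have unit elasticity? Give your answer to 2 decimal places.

For linear demand Q = a − bP, ε = −bP/(a − bP). |ε| = 1 when bP = a − bP, i.e. P = a/(2b).
P = 3518/(2·6) = 3518/12 = 293.1667.

293.17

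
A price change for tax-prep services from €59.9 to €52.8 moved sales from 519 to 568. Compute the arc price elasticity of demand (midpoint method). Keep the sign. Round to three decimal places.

-0.716

ΔQ = 568 − 519 = 49; ΔP = 52.8 − 59.9 = -7.1.
Midpoints: P̄ = 56.35, Q̄ = 543.5.
ε = (ΔQ/ΔP)(P̄/Q̄) = (49/-7.1)(56.35/543.5).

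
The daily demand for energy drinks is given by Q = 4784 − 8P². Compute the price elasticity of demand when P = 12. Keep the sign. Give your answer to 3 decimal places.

-0.634

At P = 12, Q = 3632.
dQ/dP = −16P = -192.
ε = (dQ/dP)(P/Q) = (-192)(12/3632).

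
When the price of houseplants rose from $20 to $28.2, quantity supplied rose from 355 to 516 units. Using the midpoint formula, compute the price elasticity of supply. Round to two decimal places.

ΔQ = 516 − 355 = 161; ΔP = 28.2 − 20 = 8.2.
Midpoints: P̄ = 24.10, Q̄ = 435.5.
ε_s = (ΔQ/ΔP)(P̄/Q̄) = (161/8.2)(24.10/435.5).

1.09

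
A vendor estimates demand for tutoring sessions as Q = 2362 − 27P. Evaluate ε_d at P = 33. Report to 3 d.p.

-0.606

At P = 33, Q = 1471.
dQ/dP = −27.
ε = (dQ/dP)(P/Q) = (-27)(33/1471).
|ε| < 1, so demand is inelastic at this price.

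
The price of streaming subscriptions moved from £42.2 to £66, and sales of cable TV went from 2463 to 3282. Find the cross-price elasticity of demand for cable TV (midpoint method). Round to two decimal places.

ΔQ_x = 3282 − 2463 = 819; ΔP_y = 66 − 42.2 = 23.8.
Midpoints: P̄_y = 54.10, Q̄_x = 2872.5.
ε_xy = (ΔQ_x/ΔP_y)(P̄_y/Q̄_x) = (819/23.8)(54.10/2872.5).

0.65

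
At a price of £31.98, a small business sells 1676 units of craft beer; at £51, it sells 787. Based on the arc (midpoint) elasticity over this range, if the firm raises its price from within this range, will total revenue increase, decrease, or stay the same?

Arc ε = (-889/19.02)(41.49/1231.5) ≈ -1.575.
|ε| = 1.57 > 1, so demand is elastic. A price rise therefore reduces total revenue.

decrease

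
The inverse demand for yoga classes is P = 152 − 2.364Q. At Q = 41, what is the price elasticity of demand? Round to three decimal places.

-0.568

At Q = 41, P = 152 − 2.364(41) = 55.08.
dP/dQ = −2.364, so dQ/dP = 1/(−2.364) = -0.423.
ε = (dQ/dP)(P/Q) = (-0.423)(55.08/41).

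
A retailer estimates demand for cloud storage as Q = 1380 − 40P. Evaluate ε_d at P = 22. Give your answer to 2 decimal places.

-1.76

At P = 22, Q = 500.
dQ/dP = −40.
ε = (dQ/dP)(P/Q) = (-40)(22/500).
|ε| > 1, so demand is elastic at this price.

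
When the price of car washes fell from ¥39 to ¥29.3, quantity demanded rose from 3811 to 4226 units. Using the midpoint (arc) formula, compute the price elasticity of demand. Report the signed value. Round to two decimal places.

ΔQ = 4226 − 3811 = 415; ΔP = 29.3 − 39 = -9.7.
Midpoints: P̄ = 34.15, Q̄ = 4018.5.
ε = (ΔQ/ΔP)(P̄/Q̄) = (415/-9.7)(34.15/4018.5).

-0.36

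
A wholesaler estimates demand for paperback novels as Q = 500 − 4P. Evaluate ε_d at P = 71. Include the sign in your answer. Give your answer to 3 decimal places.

-1.315

At P = 71, Q = 216.
dQ/dP = −4.
ε = (dQ/dP)(P/Q) = (-4)(71/216).
|ε| > 1, so demand is elastic at this price.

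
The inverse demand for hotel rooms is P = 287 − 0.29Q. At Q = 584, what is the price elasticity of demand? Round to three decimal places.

-0.695

At Q = 584, P = 287 − 0.29(584) = 117.64.
dP/dQ = −0.29, so dQ/dP = 1/(−0.29) = -3.448.
ε = (dQ/dP)(P/Q) = (-3.448)(117.64/584).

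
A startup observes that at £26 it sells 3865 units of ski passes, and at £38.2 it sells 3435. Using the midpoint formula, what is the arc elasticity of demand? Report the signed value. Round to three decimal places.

ΔQ = 3435 − 3865 = -430; ΔP = 38.2 − 26 = 12.2.
Midpoints: P̄ = 32.10, Q̄ = 3650.0.
ε = (ΔQ/ΔP)(P̄/Q̄) = (-430/12.2)(32.10/3650.0).

-0.310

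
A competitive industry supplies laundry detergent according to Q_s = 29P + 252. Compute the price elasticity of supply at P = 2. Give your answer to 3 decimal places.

0.187

At P = 2, Q_s = 310.
dQ_s/dP = 29.
ε_s = (dQ_s/dP)(P/Q_s) = (29)(2/310).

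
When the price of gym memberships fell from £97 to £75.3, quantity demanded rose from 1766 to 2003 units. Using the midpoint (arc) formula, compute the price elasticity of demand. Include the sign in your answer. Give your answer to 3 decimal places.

ΔQ = 2003 − 1766 = 237; ΔP = 75.3 − 97 = -21.7.
Midpoints: P̄ = 86.15, Q̄ = 1884.5.
ε = (ΔQ/ΔP)(P̄/Q̄) = (237/-21.7)(86.15/1884.5).

-0.499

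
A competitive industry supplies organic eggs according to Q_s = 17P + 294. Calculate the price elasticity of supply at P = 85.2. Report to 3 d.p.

0.831

At P = 85.2, Q_s = 1742.40.
dQ_s/dP = 17.
ε_s = (dQ_s/dP)(P/Q_s) = (17)(85.2/1742.40).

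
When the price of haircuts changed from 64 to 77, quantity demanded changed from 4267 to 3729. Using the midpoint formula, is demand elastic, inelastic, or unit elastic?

Arc ε ≈ -0.730.
|ε| = 0.73 < 1.

inelastic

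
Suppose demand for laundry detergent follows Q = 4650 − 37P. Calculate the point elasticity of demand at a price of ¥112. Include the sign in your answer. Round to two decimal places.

At P = 112, Q = 506.
dQ/dP = −37.
ε = (dQ/dP)(P/Q) = (-37)(112/506).

-8.19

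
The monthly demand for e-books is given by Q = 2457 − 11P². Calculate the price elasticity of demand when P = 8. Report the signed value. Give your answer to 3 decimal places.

-0.803

At P = 8, Q = 1753.
dQ/dP = −22P = -176.
ε = (dQ/dP)(P/Q) = (-176)(8/1753).
|ε| < 1, so demand is inelastic at this price.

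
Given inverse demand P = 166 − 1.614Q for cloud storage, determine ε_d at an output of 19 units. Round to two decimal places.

-4.41

At Q = 19, P = 166 − 1.614(19) = 135.33.
dP/dQ = −1.614, so dQ/dP = 1/(−1.614) = -0.620.
ε = (dQ/dP)(P/Q) = (-0.620)(135.33/19).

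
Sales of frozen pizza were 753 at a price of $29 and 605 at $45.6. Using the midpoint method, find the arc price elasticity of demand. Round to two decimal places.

ΔQ = 605 − 753 = -148; ΔP = 45.6 − 29 = 16.6.
Midpoints: P̄ = 37.30, Q̄ = 679.0.
ε = (ΔQ/ΔP)(P̄/Q̄) = (-148/16.6)(37.30/679.0).

-0.49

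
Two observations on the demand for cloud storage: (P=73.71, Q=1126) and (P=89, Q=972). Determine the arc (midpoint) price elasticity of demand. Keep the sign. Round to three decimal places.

-0.781

ΔQ = 972 − 1126 = -154; ΔP = 89 − 73.71 = 15.29.
Midpoints: P̄ = 81.35, Q̄ = 1049.0.
ε = (ΔQ/ΔP)(P̄/Q̄) = (-154/15.29)(81.35/1049.0).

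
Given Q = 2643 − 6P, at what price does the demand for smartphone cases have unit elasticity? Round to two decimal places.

220.25

For linear demand Q = a − bP, ε = −bP/(a − bP). |ε| = 1 when bP = a − bP, i.e. P = a/(2b).
P = 2643/(2·6) = 2643/12 = 220.2500.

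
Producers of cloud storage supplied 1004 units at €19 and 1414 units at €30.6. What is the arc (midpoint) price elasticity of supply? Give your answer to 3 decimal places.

ΔQ = 1414 − 1004 = 410; ΔP = 30.6 − 19 = 11.6.
Midpoints: P̄ = 24.80, Q̄ = 1209.0.
ε_s = (ΔQ/ΔP)(P̄/Q̄) = (410/11.6)(24.80/1209.0).

0.725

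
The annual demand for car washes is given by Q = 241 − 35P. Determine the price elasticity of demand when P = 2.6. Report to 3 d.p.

At P = 2.6, Q = 150.
dQ/dP = −35.
ε = (dQ/dP)(P/Q) = (-35)(2.6/150).

-0.607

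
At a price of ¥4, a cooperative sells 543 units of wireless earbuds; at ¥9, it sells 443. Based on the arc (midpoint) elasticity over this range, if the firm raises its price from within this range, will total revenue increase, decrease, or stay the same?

increase

Arc ε = (-100/5)(6.50/493.0) ≈ -0.264.
|ε| = 0.26 < 1, so demand is inelastic. A price rise therefore raises total revenue.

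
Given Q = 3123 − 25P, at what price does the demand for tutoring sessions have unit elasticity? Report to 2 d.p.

For linear demand Q = a − bP, ε = −bP/(a − bP). |ε| = 1 when bP = a − bP, i.e. P = a/(2b).
P = 3123/(2·25) = 3123/50 = 62.4600.

62.46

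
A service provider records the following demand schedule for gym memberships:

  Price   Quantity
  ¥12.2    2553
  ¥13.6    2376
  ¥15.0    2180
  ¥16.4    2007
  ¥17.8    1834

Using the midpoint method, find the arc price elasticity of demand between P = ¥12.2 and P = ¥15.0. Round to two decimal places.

-0.77

At P = 12.2, Q = 2553; at P = 15.0, Q = 2180.
ΔQ = -373, ΔP = 2.8. Midpoints: P̄ = 13.60, Q̄ = 2366.5.
ε = (ΔQ/ΔP)(P̄/Q̄) = (-373/2.8)(13.60/2366.5).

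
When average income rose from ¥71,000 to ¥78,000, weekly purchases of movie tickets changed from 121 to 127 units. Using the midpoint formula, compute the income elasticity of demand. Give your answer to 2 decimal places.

ΔQ = 6, ΔI = 7000. Midpoints: Ī = 74,500, Q̄ = 124.0.
ε_I = (ΔQ/ΔI)(Ī/Q̄) = (6/7000)(74500/124.0).
ε_I > 0, so the good is normal.

0.51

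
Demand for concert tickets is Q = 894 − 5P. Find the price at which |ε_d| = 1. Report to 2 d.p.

89.40

For linear demand Q = a − bP, ε = −bP/(a − bP). |ε| = 1 when bP = a − bP, i.e. P = a/(2b).
P = 894/(2·5) = 894/10 = 89.4000.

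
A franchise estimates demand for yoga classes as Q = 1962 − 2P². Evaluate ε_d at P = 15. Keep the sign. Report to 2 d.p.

-0.60

At P = 15, Q = 1512.
dQ/dP = −4P = -60.
ε = (dQ/dP)(P/Q) = (-60)(15/1512).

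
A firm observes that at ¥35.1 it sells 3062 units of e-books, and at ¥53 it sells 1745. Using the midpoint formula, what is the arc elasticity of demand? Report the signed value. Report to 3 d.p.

ΔQ = 1745 − 3062 = -1317; ΔP = 53 − 35.1 = 17.9.
Midpoints: P̄ = 44.05, Q̄ = 2403.5.
ε = (ΔQ/ΔP)(P̄/Q̄) = (-1317/17.9)(44.05/2403.5).

-1.348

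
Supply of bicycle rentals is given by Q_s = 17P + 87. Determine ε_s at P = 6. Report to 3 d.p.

0.540

At P = 6, Q_s = 189.
dQ_s/dP = 17.
ε_s = (dQ_s/dP)(P/Q_s) = (17)(6/189).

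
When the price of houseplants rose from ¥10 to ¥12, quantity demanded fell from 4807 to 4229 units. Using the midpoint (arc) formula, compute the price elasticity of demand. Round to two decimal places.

-0.70

ΔQ = 4229 − 4807 = -578; ΔP = 12 − 10 = 2.
Midpoints: P̄ = 11.00, Q̄ = 4518.0.
ε = (ΔQ/ΔP)(P̄/Q̄) = (-578/2)(11.00/4518.0).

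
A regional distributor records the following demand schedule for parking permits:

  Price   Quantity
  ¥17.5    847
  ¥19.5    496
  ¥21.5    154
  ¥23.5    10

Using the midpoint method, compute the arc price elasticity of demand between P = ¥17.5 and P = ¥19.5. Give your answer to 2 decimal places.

-4.84

At P = 17.5, Q = 847; at P = 19.5, Q = 496.
ΔQ = -351, ΔP = 2.0. Midpoints: P̄ = 18.50, Q̄ = 671.5.
ε = (ΔQ/ΔP)(P̄/Q̄) = (-351/2.0)(18.50/671.5).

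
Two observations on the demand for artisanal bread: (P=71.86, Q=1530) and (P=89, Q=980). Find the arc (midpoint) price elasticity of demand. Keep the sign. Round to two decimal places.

ΔQ = 980 − 1530 = -550; ΔP = 89 − 71.86 = 17.14.
Midpoints: P̄ = 80.43, Q̄ = 1255.0.
ε = (ΔQ/ΔP)(P̄/Q̄) = (-550/17.14)(80.43/1255.0).

-2.06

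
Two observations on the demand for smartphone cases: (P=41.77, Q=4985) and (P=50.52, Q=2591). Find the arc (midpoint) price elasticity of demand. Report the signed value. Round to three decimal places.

ΔQ = 2591 − 4985 = -2394; ΔP = 50.52 − 41.77 = 8.75.
Midpoints: P̄ = 46.15, Q̄ = 3788.0.
ε = (ΔQ/ΔP)(P̄/Q̄) = (-2394/8.75)(46.15/3788.0).

-3.333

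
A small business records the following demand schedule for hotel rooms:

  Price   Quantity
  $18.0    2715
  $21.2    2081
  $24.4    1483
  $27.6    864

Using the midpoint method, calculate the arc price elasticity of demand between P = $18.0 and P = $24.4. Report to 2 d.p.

At P = 18.0, Q = 2715; at P = 24.4, Q = 1483.
ΔQ = -1232, ΔP = 6.4. Midpoints: P̄ = 21.20, Q̄ = 2099.0.
ε = (ΔQ/ΔP)(P̄/Q̄) = (-1232/6.4)(21.20/2099.0).

-1.94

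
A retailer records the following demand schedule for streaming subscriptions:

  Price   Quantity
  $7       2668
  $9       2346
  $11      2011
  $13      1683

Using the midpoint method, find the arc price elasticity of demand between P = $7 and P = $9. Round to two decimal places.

-0.51

At P = 7, Q = 2668; at P = 9, Q = 2346.
ΔQ = -322, ΔP = 2. Midpoints: P̄ = 8.00, Q̄ = 2507.0.
ε = (ΔQ/ΔP)(P̄/Q̄) = (-322/2)(8.00/2507.0).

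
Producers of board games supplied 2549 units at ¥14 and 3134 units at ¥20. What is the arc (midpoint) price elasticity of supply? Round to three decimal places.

0.583

ΔQ = 3134 − 2549 = 585; ΔP = 20 − 14 = 6.
Midpoints: P̄ = 17.00, Q̄ = 2841.5.
ε_s = (ΔQ/ΔP)(P̄/Q̄) = (585/6)(17.00/2841.5).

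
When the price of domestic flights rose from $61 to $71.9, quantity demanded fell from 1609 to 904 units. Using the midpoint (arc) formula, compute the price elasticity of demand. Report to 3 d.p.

ΔQ = 904 − 1609 = -705; ΔP = 71.9 − 61 = 10.9.
Midpoints: P̄ = 66.45, Q̄ = 1256.5.
ε = (ΔQ/ΔP)(P̄/Q̄) = (-705/10.9)(66.45/1256.5).

-3.421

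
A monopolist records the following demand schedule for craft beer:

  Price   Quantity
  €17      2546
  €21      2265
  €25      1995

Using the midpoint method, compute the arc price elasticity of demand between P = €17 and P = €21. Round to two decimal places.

At P = 17, Q = 2546; at P = 21, Q = 2265.
ΔQ = -281, ΔP = 4. Midpoints: P̄ = 19.00, Q̄ = 2405.5.
ε = (ΔQ/ΔP)(P̄/Q̄) = (-281/4)(19.00/2405.5).

-0.55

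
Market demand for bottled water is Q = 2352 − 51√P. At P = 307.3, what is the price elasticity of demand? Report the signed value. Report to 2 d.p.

-0.31

At P = 307.3, Q = 1457.971.
dQ/dP = −51/(2√P) = -1.455.
ε = (dQ/dP)(P/Q) = (-1.455)(307.3/1457.971).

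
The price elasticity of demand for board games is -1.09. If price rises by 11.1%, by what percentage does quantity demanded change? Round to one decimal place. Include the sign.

%ΔQ ≈ ε × %ΔP = (-1.09)(11.1%) = -12.10%.

-12.1%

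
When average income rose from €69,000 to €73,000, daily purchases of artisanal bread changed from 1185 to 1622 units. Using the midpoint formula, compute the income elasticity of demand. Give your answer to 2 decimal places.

ΔQ = 437, ΔI = 4000. Midpoints: Ī = 71,000, Q̄ = 1403.5.
ε_I = (ΔQ/ΔI)(Ī/Q̄) = (437/4000)(71000/1403.5).
ε_I > 0, so the good is normal.

5.53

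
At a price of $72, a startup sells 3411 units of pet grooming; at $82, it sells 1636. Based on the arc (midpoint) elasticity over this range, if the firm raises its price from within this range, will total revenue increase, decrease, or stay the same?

Arc ε = (-1775/10)(77.00/2523.5) ≈ -5.416.
|ε| = 5.42 > 1, so demand is elastic. A price rise therefore reduces total revenue.

decrease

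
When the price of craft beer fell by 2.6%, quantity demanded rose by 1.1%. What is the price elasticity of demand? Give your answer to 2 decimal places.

-0.42

ε = %ΔQ / %ΔP = (1.1)/(-2.6) = -0.423.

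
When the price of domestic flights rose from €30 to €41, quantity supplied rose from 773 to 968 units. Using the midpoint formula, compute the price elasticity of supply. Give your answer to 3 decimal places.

ΔQ = 968 − 773 = 195; ΔP = 41 − 30 = 11.
Midpoints: P̄ = 35.50, Q̄ = 870.5.
ε_s = (ΔQ/ΔP)(P̄/Q̄) = (195/11)(35.50/870.5).

0.723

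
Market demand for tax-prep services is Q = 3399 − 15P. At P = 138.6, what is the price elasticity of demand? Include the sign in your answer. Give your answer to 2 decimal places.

At P = 138.6, Q = 1320.
dQ/dP = −15.
ε = (dQ/dP)(P/Q) = (-15)(138.6/1320).

-1.58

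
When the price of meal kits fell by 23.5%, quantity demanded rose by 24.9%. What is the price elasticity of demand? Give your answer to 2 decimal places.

ε = %ΔQ / %ΔP = (24.9)/(-23.5) = -1.060.

-1.06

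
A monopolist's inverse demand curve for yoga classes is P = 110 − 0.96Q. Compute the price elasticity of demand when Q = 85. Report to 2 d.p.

-0.35

At Q = 85, P = 110 − 0.96(85) = 28.40.
dP/dQ = −0.96, so dQ/dP = 1/(−0.96) = -1.042.
ε = (dQ/dP)(P/Q) = (-1.042)(28.40/85).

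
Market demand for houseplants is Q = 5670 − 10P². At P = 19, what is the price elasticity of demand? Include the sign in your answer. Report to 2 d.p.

At P = 19, Q = 2060.
dQ/dP = −20P = -380.
ε = (dQ/dP)(P/Q) = (-380)(19/2060).
|ε| > 1, so demand is elastic at this price.

-3.50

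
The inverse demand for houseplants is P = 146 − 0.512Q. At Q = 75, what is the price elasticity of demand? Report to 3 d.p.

-2.802

At Q = 75, P = 146 − 0.512(75) = 107.60.
dP/dQ = −0.512, so dQ/dP = 1/(−0.512) = -1.953.
ε = (dQ/dP)(P/Q) = (-1.953)(107.60/75).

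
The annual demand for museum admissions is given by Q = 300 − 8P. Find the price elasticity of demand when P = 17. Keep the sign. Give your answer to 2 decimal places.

At P = 17, Q = 164.
dQ/dP = −8.
ε = (dQ/dP)(P/Q) = (-8)(17/164).

-0.83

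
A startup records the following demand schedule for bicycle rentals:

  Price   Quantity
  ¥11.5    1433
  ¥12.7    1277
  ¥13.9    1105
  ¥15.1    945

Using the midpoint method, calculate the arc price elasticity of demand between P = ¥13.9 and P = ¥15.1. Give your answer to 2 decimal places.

At P = 13.9, Q = 1105; at P = 15.1, Q = 945.
ΔQ = -160, ΔP = 1.2. Midpoints: P̄ = 14.50, Q̄ = 1025.0.
ε = (ΔQ/ΔP)(P̄/Q̄) = (-160/1.2)(14.50/1025.0).

-1.89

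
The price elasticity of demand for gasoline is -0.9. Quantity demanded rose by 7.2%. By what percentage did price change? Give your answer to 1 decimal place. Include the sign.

%ΔP ≈ %ΔQ / ε = (7.2%)/(-0.9) = -8.00%.

-8.0%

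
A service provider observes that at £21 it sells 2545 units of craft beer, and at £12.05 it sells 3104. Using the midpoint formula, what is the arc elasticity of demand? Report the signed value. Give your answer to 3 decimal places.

-0.365

ΔQ = 3104 − 2545 = 559; ΔP = 12.05 − 21 = -8.95.
Midpoints: P̄ = 16.52, Q̄ = 2824.5.
ε = (ΔQ/ΔP)(P̄/Q̄) = (559/-8.95)(16.52/2824.5).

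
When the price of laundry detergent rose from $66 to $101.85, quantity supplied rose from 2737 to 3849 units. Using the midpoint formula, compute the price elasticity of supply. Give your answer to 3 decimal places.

ΔQ = 3849 − 2737 = 1112; ΔP = 101.85 − 66 = 35.85.
Midpoints: P̄ = 83.92, Q̄ = 3293.0.
ε_s = (ΔQ/ΔP)(P̄/Q̄) = (1112/35.85)(83.92/3293.0).

0.791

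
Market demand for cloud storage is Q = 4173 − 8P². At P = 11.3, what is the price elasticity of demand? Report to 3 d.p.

At P = 11.3, Q = 3151.480.
dQ/dP = −16P = -180.800.
ε = (dQ/dP)(P/Q) = (-180.800)(11.3/3151.480).
|ε| < 1, so demand is inelastic at this price.

-0.648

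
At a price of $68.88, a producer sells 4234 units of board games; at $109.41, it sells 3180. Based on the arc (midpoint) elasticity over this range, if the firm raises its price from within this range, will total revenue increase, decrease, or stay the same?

Arc ε = (-1054/40.53)(89.14/3707.0) ≈ -0.625.
|ε| = 0.63 < 1, so demand is inelastic. A price rise therefore raises total revenue.

increase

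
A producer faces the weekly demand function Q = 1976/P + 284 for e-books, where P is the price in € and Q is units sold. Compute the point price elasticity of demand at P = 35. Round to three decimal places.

-0.166

At P = 35, Q = 340.457.
dQ/dP = −1976/P² = -1.613.
ε = (dQ/dP)(P/Q) = (-1.613)(35/340.457).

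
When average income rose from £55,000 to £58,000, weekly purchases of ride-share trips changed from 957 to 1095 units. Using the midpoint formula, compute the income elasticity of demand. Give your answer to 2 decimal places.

2.53

ΔQ = 138, ΔI = 3000. Midpoints: Ī = 56,500, Q̄ = 1026.0.
ε_I = (ΔQ/ΔI)(Ī/Q̄) = (138/3000)(56500/1026.0).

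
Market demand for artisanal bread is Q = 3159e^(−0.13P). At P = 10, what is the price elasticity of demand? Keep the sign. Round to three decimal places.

-1.300

At P = 10, Q = 860.928.
dQ/dP = −0.13·3159e^(−0.13P) = −0.13Q = -111.921.
ε = (dQ/dP)(P/Q) = (-111.921)(10/860.928).
|ε| > 1, so demand is elastic at this price.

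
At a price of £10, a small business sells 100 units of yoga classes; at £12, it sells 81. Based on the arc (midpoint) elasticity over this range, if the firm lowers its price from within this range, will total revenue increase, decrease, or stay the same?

Arc ε = (-19/2)(11.00/90.5) ≈ -1.155.
|ε| = 1.15 > 1, so demand is elastic. A price cut therefore raises total revenue.

increase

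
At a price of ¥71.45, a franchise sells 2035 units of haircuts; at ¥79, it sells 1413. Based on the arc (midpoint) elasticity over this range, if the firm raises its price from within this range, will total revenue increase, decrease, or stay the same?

decrease

Arc ε = (-622/7.55)(75.22/1724.0) ≈ -3.595.
|ε| = 3.59 > 1, so demand is elastic. A price rise therefore reduces total revenue.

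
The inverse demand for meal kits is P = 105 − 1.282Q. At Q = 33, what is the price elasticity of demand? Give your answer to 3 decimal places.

-1.482

At Q = 33, P = 105 − 1.282(33) = 62.69.
dP/dQ = −1.282, so dQ/dP = 1/(−1.282) = -0.780.
ε = (dQ/dP)(P/Q) = (-0.780)(62.69/33).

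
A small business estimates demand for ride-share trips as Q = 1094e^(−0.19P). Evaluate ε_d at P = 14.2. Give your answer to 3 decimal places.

At P = 14.2, Q = 73.670.
dQ/dP = −0.19·1094e^(−0.19P) = −0.19Q = -13.997.
ε = (dQ/dP)(P/Q) = (-13.997)(14.2/73.670).

-2.698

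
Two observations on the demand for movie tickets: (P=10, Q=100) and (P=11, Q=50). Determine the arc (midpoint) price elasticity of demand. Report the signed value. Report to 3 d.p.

ΔQ = 50 − 100 = -50; ΔP = 11 − 10 = 1.
Midpoints: P̄ = 10.50, Q̄ = 75.0.
ε = (ΔQ/ΔP)(P̄/Q̄) = (-50/1)(10.50/75.0).

-7.000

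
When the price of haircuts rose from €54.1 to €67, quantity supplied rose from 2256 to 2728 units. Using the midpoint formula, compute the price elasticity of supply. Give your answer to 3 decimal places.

ΔQ = 2728 − 2256 = 472; ΔP = 67 − 54.1 = 12.9.
Midpoints: P̄ = 60.55, Q̄ = 2492.0.
ε_s = (ΔQ/ΔP)(P̄/Q̄) = (472/12.9)(60.55/2492.0).

0.889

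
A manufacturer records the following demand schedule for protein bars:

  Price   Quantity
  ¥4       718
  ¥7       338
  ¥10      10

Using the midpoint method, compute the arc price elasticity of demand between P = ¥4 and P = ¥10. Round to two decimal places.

-2.27

At P = 4, Q = 718; at P = 10, Q = 10.
ΔQ = -708, ΔP = 6. Midpoints: P̄ = 7.00, Q̄ = 364.0.
ε = (ΔQ/ΔP)(P̄/Q̄) = (-708/6)(7.00/364.0).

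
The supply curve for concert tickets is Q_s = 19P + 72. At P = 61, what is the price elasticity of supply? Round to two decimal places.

At P = 61, Q_s = 1231.
dQ_s/dP = 19.
ε_s = (dQ_s/dP)(P/Q_s) = (19)(61/1231).

0.94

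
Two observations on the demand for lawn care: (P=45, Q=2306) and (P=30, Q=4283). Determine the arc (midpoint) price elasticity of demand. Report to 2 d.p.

ΔQ = 4283 − 2306 = 1977; ΔP = 30 − 45 = -15.
Midpoints: P̄ = 37.50, Q̄ = 3294.5.
ε = (ΔQ/ΔP)(P̄/Q̄) = (1977/-15)(37.50/3294.5).

-1.50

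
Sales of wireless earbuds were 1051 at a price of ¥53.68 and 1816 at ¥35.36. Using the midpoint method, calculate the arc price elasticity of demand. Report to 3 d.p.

ΔQ = 1816 − 1051 = 765; ΔP = 35.36 − 53.68 = -18.32.
Midpoints: P̄ = 44.52, Q̄ = 1433.5.
ε = (ΔQ/ΔP)(P̄/Q̄) = (765/-18.32)(44.52/1433.5).

-1.297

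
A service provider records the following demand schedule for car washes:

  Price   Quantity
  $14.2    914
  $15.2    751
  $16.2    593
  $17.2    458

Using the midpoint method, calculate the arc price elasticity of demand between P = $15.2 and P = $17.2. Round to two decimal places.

At P = 15.2, Q = 751; at P = 17.2, Q = 458.
ΔQ = -293, ΔP = 2.0. Midpoints: P̄ = 16.20, Q̄ = 604.5.
ε = (ΔQ/ΔP)(P̄/Q̄) = (-293/2.0)(16.20/604.5).

-3.93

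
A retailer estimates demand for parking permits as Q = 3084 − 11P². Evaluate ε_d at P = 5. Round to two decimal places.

-0.20

At P = 5, Q = 2809.
dQ/dP = −22P = -110.
ε = (dQ/dP)(P/Q) = (-110)(5/2809).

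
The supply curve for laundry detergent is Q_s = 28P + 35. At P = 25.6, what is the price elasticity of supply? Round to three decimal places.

At P = 25.6, Q_s = 751.80.
dQ_s/dP = 28.
ε_s = (dQ_s/dP)(P/Q_s) = (28)(25.6/751.80).

0.953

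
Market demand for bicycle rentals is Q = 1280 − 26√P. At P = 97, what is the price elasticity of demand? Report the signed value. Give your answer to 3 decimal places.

-0.125

At P = 97, Q = 1023.930.
dQ/dP = −26/(2√P) = -1.320.
ε = (dQ/dP)(P/Q) = (-1.320)(97/1023.930).
|ε| < 1, so demand is inelastic at this price.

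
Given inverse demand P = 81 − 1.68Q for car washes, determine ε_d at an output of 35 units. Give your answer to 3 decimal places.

At Q = 35, P = 81 − 1.68(35) = 22.20.
dP/dQ = −1.68, so dQ/dP = 1/(−1.68) = -0.595.
ε = (dQ/dP)(P/Q) = (-0.595)(22.20/35).

-0.378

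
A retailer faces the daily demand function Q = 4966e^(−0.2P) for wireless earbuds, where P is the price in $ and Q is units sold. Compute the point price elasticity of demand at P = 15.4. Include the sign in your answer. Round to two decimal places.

At P = 15.4, Q = 228.234.
dQ/dP = −0.2·4966e^(−0.2P) = −0.2Q = -45.647.
ε = (dQ/dP)(P/Q) = (-45.647)(15.4/228.234).

-3.08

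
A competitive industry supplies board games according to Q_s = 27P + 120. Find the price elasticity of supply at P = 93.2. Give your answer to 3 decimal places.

At P = 93.2, Q_s = 2636.40.
dQ_s/dP = 27.
ε_s = (dQ_s/dP)(P/Q_s) = (27)(93.2/2636.40).

0.954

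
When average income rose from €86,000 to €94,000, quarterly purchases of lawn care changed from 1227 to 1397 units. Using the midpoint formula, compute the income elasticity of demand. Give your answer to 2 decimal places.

1.46

ΔQ = 170, ΔI = 8000. Midpoints: Ī = 90,000, Q̄ = 1312.0.
ε_I = (ΔQ/ΔI)(Ī/Q̄) = (170/8000)(90000/1312.0).
ε_I > 0, so the good is normal.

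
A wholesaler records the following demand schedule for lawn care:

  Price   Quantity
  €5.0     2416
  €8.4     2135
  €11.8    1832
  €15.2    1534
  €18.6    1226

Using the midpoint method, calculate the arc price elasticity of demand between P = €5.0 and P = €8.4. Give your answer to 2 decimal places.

-0.24

At P = 5.0, Q = 2416; at P = 8.4, Q = 2135.
ΔQ = -281, ΔP = 3.4. Midpoints: P̄ = 6.70, Q̄ = 2275.5.
ε = (ΔQ/ΔP)(P̄/Q̄) = (-281/3.4)(6.70/2275.5).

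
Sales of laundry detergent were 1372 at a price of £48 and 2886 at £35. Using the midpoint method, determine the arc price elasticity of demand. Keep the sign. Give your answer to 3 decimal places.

ΔQ = 2886 − 1372 = 1514; ΔP = 35 − 48 = -13.
Midpoints: P̄ = 41.50, Q̄ = 2129.0.
ε = (ΔQ/ΔP)(P̄/Q̄) = (1514/-13)(41.50/2129.0).

-2.270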